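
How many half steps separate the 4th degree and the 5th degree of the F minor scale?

The scale is F G Ab Bb C Db Eb.
Bb up to C is a major second — 2 semitones.

2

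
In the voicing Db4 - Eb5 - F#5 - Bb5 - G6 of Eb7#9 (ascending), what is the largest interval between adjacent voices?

M9

Adjacent intervals: Db4→Eb5 = major ninth; Eb5→F#5 = augmented second; F#5→Bb5 = diminished fourth; Bb5→G6 = major sixth.
The largest is Db4 to Eb5, a major ninth (14 semitones).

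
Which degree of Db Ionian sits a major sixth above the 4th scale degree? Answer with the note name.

The scale is Db Eb F Gb Ab Bb C.
The 4th scale degree is Gb; a major sixth above that is Eb — scale degree 2.

Eb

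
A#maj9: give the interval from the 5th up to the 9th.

A#maj9 (A# major ninth) is spelled A#-C##-E#-G##-B#.
That puts E# below B#.
From E# to B# is 7 semitones, exactly the perfect fifth.

perfect fifth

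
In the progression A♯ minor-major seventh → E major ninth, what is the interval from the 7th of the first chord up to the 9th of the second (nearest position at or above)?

A♯ minor-major seventh has G𝄪 as its 7th, and E major ninth has F♯ as its 9th.
From G𝄪 to F♯: 9 semitones over a seventh = diminished.

d7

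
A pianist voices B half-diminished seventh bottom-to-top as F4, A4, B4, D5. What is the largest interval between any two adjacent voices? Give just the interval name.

major third

Adjacent intervals: F4→A4 = major third; A4→B4 = major second; B4→D5 = minor third.
The largest is F4 to A4, a major third (4 semitones).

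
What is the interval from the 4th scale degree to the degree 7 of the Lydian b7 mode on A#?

d4

Spelling the Lydian b7 mode on A#: A# B# C## D## E# F## G#.
The 4th scale degree is D## and the 7th scale degree is G#.
4 letter names make it a fourth; at 4 semitones (a half step narrower than perfect) the quality is diminished.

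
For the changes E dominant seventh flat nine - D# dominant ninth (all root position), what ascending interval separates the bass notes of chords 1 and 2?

major seventh

The roots are E and D#.
From E to D# is 11 semitones, exactly the major seventh.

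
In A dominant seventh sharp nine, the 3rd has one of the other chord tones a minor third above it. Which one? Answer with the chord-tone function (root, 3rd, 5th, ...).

5th

The chord tones of A dominant seventh sharp nine are A, C#, E, G, B#.
The 3rd is C#. A minor third above C# is E.
E is the chord's 5th.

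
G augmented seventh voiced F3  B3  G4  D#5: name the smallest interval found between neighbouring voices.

Adjacent intervals: F3→B3 = augmented fourth; B3→G4 = minor sixth; G4→D#5 = augmented fifth.
The smallest is F3 to B3, an augmented fourth (6 semitones).

A4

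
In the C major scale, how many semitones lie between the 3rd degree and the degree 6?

5

The scale is C D E F G A B.
E up to A is a perfect fourth — 5 semitones.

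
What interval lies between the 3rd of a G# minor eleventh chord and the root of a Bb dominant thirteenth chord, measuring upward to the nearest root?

diminished 8th

The 3rd of G# minor eleventh is B; the root of Bb dominant thirteenth is Bb.
B up to Bb is 11 semitones, a half step narrower than a perfect octave, so the interval is diminished.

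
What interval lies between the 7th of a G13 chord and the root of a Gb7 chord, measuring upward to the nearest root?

minor 2nd

The 7th of G13 is F; the root of Gb7 is Gb.
From F to Gb: 1 semitone over a second = minor.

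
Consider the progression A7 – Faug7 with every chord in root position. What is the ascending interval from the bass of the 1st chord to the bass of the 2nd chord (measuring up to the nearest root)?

The roots are A and F.
6 letter names make it a sixth; at 8 semitones (a half step narrower than major) the quality is minor.

minor sixth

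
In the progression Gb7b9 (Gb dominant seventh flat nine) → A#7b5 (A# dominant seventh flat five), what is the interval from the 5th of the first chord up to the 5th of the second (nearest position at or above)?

A2

Gb7b9 (Gb dominant seventh flat nine) has Db as its 5th, and A#7b5 (A# dominant seventh flat five) has E as its 5th.
Db up to E is 3 semitones, a half step wider than a major second, so the interval is augmented.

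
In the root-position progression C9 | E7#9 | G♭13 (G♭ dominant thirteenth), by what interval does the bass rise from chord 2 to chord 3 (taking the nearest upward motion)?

The roots are E and G♭.
3 letter names make it a third; at 2 semitones (a whole step narrower than major) the quality is diminished.

diminished third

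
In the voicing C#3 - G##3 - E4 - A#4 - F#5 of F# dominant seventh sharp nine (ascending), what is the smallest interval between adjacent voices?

Adjacent intervals: C#3→G##3 = augmented fifth; G##3→E4 = diminished sixth; E4→A#4 = augmented fourth; A#4→F#5 = minor sixth.
The smallest is E4 to A#4, an augmented fourth (6 semitones).

augmented fourth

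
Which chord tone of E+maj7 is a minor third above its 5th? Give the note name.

D#

E+maj7 (E augmented major seventh) is spelled E G♯ B♯ D♯.
The 5th is B♯. A minor third above B♯ is D♯.
D♯ is the chord's 7th.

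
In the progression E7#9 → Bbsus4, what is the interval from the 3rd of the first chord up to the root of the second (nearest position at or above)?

E7#9 has G# as its 3rd, and Bbsus4 has Bb as its root.
G# up to Bb is 2 semitones, a whole step narrower than a major third, so the interval is diminished.

diminished third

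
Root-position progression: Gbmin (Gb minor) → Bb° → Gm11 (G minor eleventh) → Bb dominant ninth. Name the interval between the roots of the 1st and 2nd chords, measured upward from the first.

The roots are Gb and Bb.
Gb up to Bb spans 3 letter names and 4 semitones — a major third.

major third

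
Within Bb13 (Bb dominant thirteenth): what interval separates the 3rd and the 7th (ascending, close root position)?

diminished fifth

Bb13: Bb-D-F-Ab-C-G.
3rd = D; 7th = Ab.
D up to Ab is 6 semitones, a half step narrower than a perfect fifth, so the interval is diminished.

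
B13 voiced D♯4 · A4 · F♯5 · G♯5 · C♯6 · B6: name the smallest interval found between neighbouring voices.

Adjacent intervals: D♯4→A4 = diminished fifth; A4→F♯5 = major sixth; F♯5→G♯5 = major second; G♯5→C♯6 = perfect fourth; C♯6→B6 = minor seventh.
The smallest is F♯5 to G♯5, a major second (2 semitones).

major second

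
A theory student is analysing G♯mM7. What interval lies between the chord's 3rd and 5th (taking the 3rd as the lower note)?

The chord tones of G♯mM7 are G♯-B-D♯-F𝄪.
3rd = B; 5th = D♯.
From B to D♯ is 4 semitones, exactly the major third.

major third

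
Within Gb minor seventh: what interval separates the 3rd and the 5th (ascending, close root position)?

Gb minor seventh: Gb-Bbb-Db-Fb.
3rd = Bbb; 5th = Db.
From Bbb to Db is 4 semitones, exactly the major third.

M3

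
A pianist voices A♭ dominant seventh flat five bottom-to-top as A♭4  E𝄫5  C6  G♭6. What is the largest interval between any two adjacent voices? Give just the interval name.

A6

Adjacent intervals: A♭4→E𝄫5 = diminished fifth; E𝄫5→C6 = augmented sixth; C6→G♭6 = diminished fifth.
The largest is E𝄫5 to C6, an augmented sixth (10 semitones).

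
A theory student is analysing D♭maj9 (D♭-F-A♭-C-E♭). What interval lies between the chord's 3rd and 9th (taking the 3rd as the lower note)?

minor seventh

So we need the interval from F up to E♭.
From F to E♭: 10 semitones over a seventh = minor.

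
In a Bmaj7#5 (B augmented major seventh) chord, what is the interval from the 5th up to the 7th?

minor third

The chord tones of Bmaj7#5 are B–D#–F##–A#.
5th = F##; 7th = A#.
From F## to A#: 3 semitones over a third = minor.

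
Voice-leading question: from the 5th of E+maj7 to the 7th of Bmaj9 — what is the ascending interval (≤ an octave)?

minor seventh

The 5th of E+maj7 is B♯; the 7th of Bmaj9 is A♯.
From B♯ to A♯: 10 semitones over a seventh = minor.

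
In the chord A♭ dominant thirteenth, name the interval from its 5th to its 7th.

minor 3rd

Spelling the chord: A♭ C E♭ G♭ B♭ F.
That puts E♭ below G♭.
E♭ up to G♭ is 3 semitones, a half step narrower than a major third, so the interval is minor.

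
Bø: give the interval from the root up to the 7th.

minor 7th

Bm7b5 (B half-diminished seventh) is spelled B-D-F-A.
Root = B; 7th = A.
7 letter names make it a seventh; at 10 semitones (a half step narrower than major) the quality is minor.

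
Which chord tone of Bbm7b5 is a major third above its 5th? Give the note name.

Bbm7b5 is spelled Bb-Db-Fb-Ab.
The 5th is Fb. A major third above Fb is Ab.
Ab is the chord's 7th.

Ab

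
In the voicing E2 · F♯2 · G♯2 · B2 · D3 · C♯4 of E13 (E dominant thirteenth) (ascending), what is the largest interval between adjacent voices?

Adjacent intervals: E2→F♯2 = major second; F♯2→G♯2 = major second; G♯2→B2 = minor third; B2→D3 = minor third; D3→C♯4 = major seventh.
The largest is D3 to C♯4, a major seventh (11 semitones).

major seventh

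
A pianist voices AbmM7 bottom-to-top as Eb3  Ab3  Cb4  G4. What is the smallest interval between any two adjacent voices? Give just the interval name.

Adjacent intervals: Eb3→Ab3 = perfect fourth; Ab3→Cb4 = minor third; Cb4→G4 = augmented fifth.
The smallest is Ab3 to Cb4, a minor third (3 semitones).

m3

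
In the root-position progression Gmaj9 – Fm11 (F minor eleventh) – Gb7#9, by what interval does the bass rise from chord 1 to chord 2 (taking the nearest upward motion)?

The roots are G and F.
G up to F is 10 semitones, a half step narrower than a major seventh, so the interval is minor.

m7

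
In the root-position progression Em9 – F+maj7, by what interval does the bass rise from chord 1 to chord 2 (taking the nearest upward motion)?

The roots are E and F.
2 letter names make it a second; at 1 semitone (a half step narrower than major) the quality is minor.

minor second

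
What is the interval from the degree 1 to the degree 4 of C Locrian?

The scale runs C Db Eb F Gb Ab Bb.
The degree 1 is C and the scale degree 4 is F.
C up to F spans 4 letter names and 5 semitones — a perfect fourth.

perfect fourth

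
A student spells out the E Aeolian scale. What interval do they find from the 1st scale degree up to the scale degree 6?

minor sixth

Spelling the E Aeolian scale: E F♯ G A B C D.
1st scale degree = E; 6th degree = C.
6 letter names make it a sixth; at 8 semitones (a half step narrower than major) the quality is minor.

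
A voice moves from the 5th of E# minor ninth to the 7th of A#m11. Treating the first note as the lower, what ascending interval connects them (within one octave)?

E# minor ninth has B# as its 5th, and A#m11 has G# as its 7th.
6 letter names make it a sixth; at 8 semitones (a half step narrower than major) the quality is minor.

minor sixth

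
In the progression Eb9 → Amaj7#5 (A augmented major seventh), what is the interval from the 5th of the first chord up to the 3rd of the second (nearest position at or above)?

The 5th of Eb9 is Bb; the 3rd of Amaj7#5 (A augmented major seventh) is C#.
From Bb to C#: 3 semitones over a second = augmented.

augmented second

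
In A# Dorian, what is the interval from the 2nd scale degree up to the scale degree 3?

minor 2nd

A# dorian: A# B# C# D# E# F## G#.
2nd scale degree = B#; degree 3 = C#.
From B# to C#: 1 semitone over a second = minor.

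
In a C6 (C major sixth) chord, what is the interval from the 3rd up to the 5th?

minor third

Spelling the chord: C-E-G-A.
So we need the interval from E up to G.
From E to G: 3 semitones over a third = minor.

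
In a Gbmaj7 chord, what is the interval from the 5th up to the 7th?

major third

The chord tones of Gb major seventh are Gb Bb Db F.
So we need the interval from Db up to F.
Counting 3 letters and 4 half steps from Db gives a major third.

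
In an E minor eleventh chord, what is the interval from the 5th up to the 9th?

Em11 (E minor eleventh) is spelled E, G, B, D, F#, A.
5th = B; 9th = F#.
B up to F# spans 5 letter names and 7 semitones — a perfect fifth.

perfect fifth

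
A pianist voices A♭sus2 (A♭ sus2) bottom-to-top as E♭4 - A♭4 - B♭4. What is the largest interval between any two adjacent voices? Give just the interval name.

perfect 4th

Adjacent intervals: E♭4→A♭4 = perfect fourth; A♭4→B♭4 = major second.
The largest is E♭4 to A♭4, a perfect fourth (5 semitones).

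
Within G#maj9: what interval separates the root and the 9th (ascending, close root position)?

G#maj9 (G# major ninth): G# B# D# F## A#.
The root is G# and the 9th is A#.
From G# to A# is 14 semitones, exactly the major ninth.

M9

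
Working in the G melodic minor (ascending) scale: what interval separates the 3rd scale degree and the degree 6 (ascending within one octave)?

A4

G melodic minor: G A Bb C D E F#.
The 3rd scale degree is Bb and the scale degree 6 is E.
4 letter names make it a fourth; at 6 semitones (a half step wider than perfect) the quality is augmented.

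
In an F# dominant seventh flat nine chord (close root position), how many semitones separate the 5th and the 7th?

3

F# dominant seventh flat nine is spelled F#-A#-C#-E-G.
C# to E is a minor third: 3 semitones.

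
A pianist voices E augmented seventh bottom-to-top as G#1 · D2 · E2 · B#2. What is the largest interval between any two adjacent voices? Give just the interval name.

augmented fifth

Adjacent intervals: G#1→D2 = diminished fifth; D2→E2 = major second; E2→B#2 = augmented fifth.
The largest is E2 to B#2, an augmented fifth (8 semitones).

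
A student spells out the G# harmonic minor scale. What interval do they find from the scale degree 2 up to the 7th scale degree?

G# harmonic minor: G# A# B C# D# E F##.
So we need the interval from A# up to F##.
A# up to F## spans 6 letter names and 9 semitones — a major sixth.

major 6th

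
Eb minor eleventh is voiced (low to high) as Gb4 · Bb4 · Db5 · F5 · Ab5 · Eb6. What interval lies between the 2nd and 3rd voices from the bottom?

minor 3rd

Those voices are Bb4 and Db5.
From Bb to Db: 3 semitones over a third = minor.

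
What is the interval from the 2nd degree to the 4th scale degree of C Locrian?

major third

Spelling C Locrian: C Db Eb F Gb Ab Bb.
So we need the interval from Db up to F.
From Db to F is 4 semitones, exactly the major third.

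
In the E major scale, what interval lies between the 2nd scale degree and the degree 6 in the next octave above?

The scale runs E F# G# A B C# D#.
The 2nd scale degree is F# and the degree 6 (up an octave) is C#.
From F# to C# is 19 semitones, exactly the perfect twelfth.

perfect twelfth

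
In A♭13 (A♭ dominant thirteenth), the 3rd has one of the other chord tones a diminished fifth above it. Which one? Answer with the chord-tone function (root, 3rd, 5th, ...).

7th

A♭ dominant thirteenth is spelled A♭, C, E♭, G♭, B♭, F.
The 3rd is C. A diminished fifth above C is G♭.
G♭ is the chord's 7th.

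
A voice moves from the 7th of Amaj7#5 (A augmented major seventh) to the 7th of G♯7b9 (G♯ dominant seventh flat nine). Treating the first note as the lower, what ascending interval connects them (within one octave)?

The 7th of Amaj7#5 (A augmented major seventh) is G♯; the 7th of G♯7b9 (G♯ dominant seventh flat nine) is F♯.
7 letter names make it a seventh; at 10 semitones (a half step narrower than major) the quality is minor.

minor seventh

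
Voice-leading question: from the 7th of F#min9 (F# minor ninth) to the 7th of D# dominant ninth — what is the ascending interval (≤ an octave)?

F#min9 (F# minor ninth) has E as its 7th, and D# dominant ninth has C# as its 7th.
From E to C# is 9 semitones, exactly the major sixth.

major sixth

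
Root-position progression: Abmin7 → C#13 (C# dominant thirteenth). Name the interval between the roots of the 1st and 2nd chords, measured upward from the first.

augmented third

The roots are Ab and C#.
3 letter names make it a third; at 5 semitones (a half step wider than major) the quality is augmented.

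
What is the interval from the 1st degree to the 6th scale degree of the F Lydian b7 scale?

major sixth

The scale runs F G A B C D Eb.
The 1st degree is F and the 6th scale degree is D.
F up to D spans 6 letter names and 9 semitones — a major sixth.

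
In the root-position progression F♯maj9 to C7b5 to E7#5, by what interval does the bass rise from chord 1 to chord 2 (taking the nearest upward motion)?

diminished 5th

The roots are F♯ and C.
From F♯ to C: 6 semitones over a fifth = diminished.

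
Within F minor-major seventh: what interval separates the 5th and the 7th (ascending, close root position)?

Fm(maj7) (F minor-major seventh) is spelled F-Ab-C-E.
That puts C below E.
From C to E is 4 semitones, exactly the major third.

major third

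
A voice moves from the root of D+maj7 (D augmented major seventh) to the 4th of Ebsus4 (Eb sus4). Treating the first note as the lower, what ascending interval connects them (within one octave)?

The root of D+maj7 (D augmented major seventh) is D; the 4th of Ebsus4 (Eb sus4) is Ab.
5 letter names make it a fifth; at 6 semitones (a half step narrower than perfect) the quality is diminished.

d5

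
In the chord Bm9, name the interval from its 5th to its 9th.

Bmin9 (B minor ninth) is spelled B–D–F♯–A–C♯.
So we need the interval from F♯ up to C♯.
From F♯ to C♯ is 7 semitones, exactly the perfect fifth.

perfect 5th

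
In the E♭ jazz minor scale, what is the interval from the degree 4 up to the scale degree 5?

Spelling the E♭ jazz minor scale: E♭ F G♭ A♭ B♭ C D.
So we need the interval from A♭ up to B♭.
From A♭ to B♭ is 2 semitones, exactly the major second.

major second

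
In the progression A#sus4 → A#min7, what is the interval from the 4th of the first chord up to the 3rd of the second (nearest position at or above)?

minor seventh

A#sus4 has D# as its 4th, and A#min7 has C# as its 3rd.
D# up to C# is 10 semitones, a half step narrower than a major seventh, so the interval is minor.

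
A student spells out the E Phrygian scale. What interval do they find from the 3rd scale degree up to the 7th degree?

Spelling the E Phrygian scale: E F G A B C D.
3rd scale degree = G; scale degree 7 = D.
Counting 5 letters and 7 half steps from G gives a perfect fifth.

perfect fifth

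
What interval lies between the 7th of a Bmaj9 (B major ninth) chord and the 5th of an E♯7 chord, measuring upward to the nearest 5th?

Bmaj9 (B major ninth) has A♯ as its 7th, and E♯7 has B♯ as its 5th.
A♯ up to B♯ spans 2 letter names and 2 semitones — a major second.

major second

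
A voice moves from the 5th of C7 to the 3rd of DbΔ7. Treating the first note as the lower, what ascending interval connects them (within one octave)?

minor seventh

C7 has G as its 5th, and DbΔ7 has F as its 3rd.
G up to F is 10 semitones, a half step narrower than a major seventh, so the interval is minor.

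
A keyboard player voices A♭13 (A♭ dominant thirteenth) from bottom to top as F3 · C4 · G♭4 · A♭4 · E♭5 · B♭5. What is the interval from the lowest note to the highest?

The outer voices are F3 and B♭5.
F up to B♭ spans 18 letter names and 29 semitones — a perfect 18th.

perfect 18th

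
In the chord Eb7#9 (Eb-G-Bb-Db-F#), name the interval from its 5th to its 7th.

So we need the interval from Bb up to Db.
Bb up to Db is 3 semitones, a half step narrower than a major third, so the interval is minor.

minor 3rd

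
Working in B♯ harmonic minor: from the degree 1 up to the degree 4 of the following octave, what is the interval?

perfect eleventh

The scale runs B♯ C𝄪 D♯ E♯ F𝄪 G♯ A𝄪.
That puts B♯ below E♯.
From B♯ to E♯ is 17 semitones, exactly the perfect eleventh.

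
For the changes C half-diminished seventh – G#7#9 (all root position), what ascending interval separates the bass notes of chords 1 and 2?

augmented 5th

The roots are C and G#.
5 letter names make it a fifth; at 8 semitones (a half step wider than perfect) the quality is augmented.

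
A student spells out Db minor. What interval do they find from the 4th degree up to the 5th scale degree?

Spelling Db minor: Db Eb Fb Gb Ab Bbb Cb.
The 4th degree is Gb and the scale degree 5 is Ab.
From Gb to Ab is 2 semitones, exactly the major second.

major second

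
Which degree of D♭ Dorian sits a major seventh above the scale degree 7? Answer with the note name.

The scale is D♭ E♭ F♭ G♭ A♭ B♭ C♭.
The scale degree 7 is C♭; a major seventh above that is B♭ — scale degree 6.

Bb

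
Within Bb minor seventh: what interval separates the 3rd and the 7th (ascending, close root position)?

perfect fifth

Spelling the chord: Bb Db F Ab.
3rd = Db; 7th = Ab.
From Db to Ab is 7 semitones, exactly the perfect fifth.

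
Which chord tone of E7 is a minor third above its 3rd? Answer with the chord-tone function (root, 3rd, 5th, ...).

Spelling the chord: E-G#-B-D.
The 3rd is G#. A minor third above G# is B.
B is the chord's 5th.

5th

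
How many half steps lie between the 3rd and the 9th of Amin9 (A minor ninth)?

Spelling the chord: A–C–E–G–B.
C to B is a major seventh: 11 semitones.

11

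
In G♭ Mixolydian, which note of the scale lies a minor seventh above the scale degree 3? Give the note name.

The scale is G♭ A♭ B♭ C♭ D♭ E♭ F♭.
The scale degree 3 is B♭; a minor seventh above that is A♭ — scale degree 2.

Ab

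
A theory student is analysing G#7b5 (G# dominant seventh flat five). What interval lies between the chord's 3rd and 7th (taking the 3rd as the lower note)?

d5

G#7b5 is spelled G#–B#–D–F#.
3rd = B#; 7th = F#.
From B# to F#: 6 semitones over a fifth = diminished.
That tritone between 3rd and 7th is what gives the dominant seventh its pull toward resolution.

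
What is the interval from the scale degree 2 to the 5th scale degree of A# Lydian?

Spelling A# Lydian: A# B# C## D## E# F## G##.
The scale degree 2 is B# and the 5th scale degree is E#.
Counting 4 letters and 5 half steps from B# gives a perfect fourth.

P4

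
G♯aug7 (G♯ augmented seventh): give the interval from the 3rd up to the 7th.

diminished fifth

G♯7#5: G♯-B♯-D𝄪-F♯.
So we need the interval from B♯ up to F♯.
5 letter names make it a fifth; at 6 semitones (a half step narrower than perfect) the quality is diminished.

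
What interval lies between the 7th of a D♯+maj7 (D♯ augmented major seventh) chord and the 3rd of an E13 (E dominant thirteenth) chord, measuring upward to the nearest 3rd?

The 7th of D♯+maj7 (D♯ augmented major seventh) is C𝄪; the 3rd of E13 (E dominant thirteenth) is G♯.
5 letter names make it a fifth; at 6 semitones (a half step narrower than perfect) the quality is diminished.

diminished fifth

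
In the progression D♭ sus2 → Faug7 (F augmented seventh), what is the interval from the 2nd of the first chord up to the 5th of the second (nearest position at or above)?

The 2nd of D♭ sus2 is E♭; the 5th of Faug7 (F augmented seventh) is C♯.
6 letter names make it a sixth; at 10 semitones (a half step wider than major) the quality is augmented.

augmented sixth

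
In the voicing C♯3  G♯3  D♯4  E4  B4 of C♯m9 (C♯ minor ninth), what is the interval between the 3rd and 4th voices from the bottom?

minor second

Those voices are D♯4 and E4.
From D♯ to E: 1 semitone over a second = minor.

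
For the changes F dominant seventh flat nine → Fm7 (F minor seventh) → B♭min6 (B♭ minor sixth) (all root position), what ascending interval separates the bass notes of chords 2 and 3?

The roots are F and B♭.
F up to B♭ spans 4 letter names and 5 semitones — a perfect fourth.

perfect fourth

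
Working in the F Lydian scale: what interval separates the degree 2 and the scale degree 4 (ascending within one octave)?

major third

The scale runs F G A B C D E.
That puts G below B.
Counting 3 letters and 4 half steps from G gives a major third.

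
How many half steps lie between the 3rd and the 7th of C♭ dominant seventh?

Spelling the chord: C♭–E♭–G♭–B𝄫.
E♭ to B𝄫 is a diminished fifth: 6 semitones.

6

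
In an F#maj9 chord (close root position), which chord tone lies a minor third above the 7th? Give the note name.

F#maj9 (F# major ninth): F#-A#-C#-E#-G#.
The 7th is E#. A minor third above E# is G#.
G# is the chord's 9th.

G#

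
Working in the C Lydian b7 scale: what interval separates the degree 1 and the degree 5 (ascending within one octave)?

perfect 5th

The scale runs C D E F# G A Bb.
That puts C below G.
C up to G spans 5 letter names and 7 semitones — a perfect fifth.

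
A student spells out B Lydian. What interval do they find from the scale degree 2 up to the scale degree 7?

M6

The scale runs B C# D# E# F# G# A#.
That puts C# below A#.
C# up to A# spans 6 letter names and 9 semitones — a major sixth.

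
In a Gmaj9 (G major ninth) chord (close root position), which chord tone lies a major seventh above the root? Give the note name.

The chord tones of Gmaj9 are G, B, D, F#, A.
The root is G. A major seventh above G is F#.
F# is the chord's 7th.

F#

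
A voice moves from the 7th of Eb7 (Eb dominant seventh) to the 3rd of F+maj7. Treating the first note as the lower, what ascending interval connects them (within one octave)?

The 7th of Eb7 (Eb dominant seventh) is Db; the 3rd of F+maj7 is A.
From Db to A: 8 semitones over a fifth = augmented.

augmented fifth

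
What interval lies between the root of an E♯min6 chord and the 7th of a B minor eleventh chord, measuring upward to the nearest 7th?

diminished fourth

E♯min6 has E♯ as its root, and B minor eleventh has A as its 7th.
From E♯ to A: 4 semitones over a fourth = diminished.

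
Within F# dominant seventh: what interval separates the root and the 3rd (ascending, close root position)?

Spelling the chord: F#, A#, C#, E.
So we need the interval from F# up to A#.
Counting 3 letters and 4 half steps from F# gives a major third.

major third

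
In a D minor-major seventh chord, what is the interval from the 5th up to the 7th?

D minor-major seventh is spelled D–F–A–C#.
5th = A; 7th = C#.
From A to C# is 4 semitones, exactly the major third.

M3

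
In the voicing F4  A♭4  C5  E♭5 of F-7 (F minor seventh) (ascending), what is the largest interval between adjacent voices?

major third

Adjacent intervals: F4→A♭4 = minor third; A♭4→C5 = major third; C5→E♭5 = minor third.
The largest is A♭4 to C5, a major third (4 semitones).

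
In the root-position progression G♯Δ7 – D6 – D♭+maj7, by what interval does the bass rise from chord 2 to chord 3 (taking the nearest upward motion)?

The roots are D and D♭.
D up to D♭ is 11 semitones, a half step narrower than a perfect octave, so the interval is diminished.

diminished 8th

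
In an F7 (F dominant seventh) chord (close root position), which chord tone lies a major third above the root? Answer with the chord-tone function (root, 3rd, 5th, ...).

3rd

The chord tones of F7 are F A C Eb.
The root is F. A major third above F is A.
A is the chord's 3rd.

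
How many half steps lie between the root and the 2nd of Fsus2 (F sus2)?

The chord tones of Fsus2 are F-G-C.
F to G is a major second: 2 semitones.

2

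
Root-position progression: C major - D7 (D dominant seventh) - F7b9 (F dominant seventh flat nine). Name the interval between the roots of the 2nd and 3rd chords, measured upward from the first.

The roots are D and F.
From D to F: 3 semitones over a third = minor.

minor third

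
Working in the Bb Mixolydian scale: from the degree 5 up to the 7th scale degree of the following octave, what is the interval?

The scale runs Bb C D Eb F G Ab.
The degree 5 is F and the 7th degree (up an octave) is Ab.
10 letter names make it a tenth; at 15 semitones (a half step narrower than major) the quality is minor.

minor 10th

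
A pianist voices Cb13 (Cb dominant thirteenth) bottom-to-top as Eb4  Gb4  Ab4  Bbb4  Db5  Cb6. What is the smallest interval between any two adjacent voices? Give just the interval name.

minor second

Adjacent intervals: Eb4→Gb4 = minor third; Gb4→Ab4 = major second; Ab4→Bbb4 = minor second; Bbb4→Db5 = major third; Db5→Cb6 = minor seventh.
The smallest is Ab4 to Bbb4, a minor second (1 semitone).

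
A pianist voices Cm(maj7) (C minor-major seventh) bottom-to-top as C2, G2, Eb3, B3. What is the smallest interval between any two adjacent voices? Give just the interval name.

perfect fifth

Adjacent intervals: C2→G2 = perfect fifth; G2→Eb3 = minor sixth; Eb3→B3 = augmented fifth.
The smallest is C2 to G2, a perfect fifth (7 semitones).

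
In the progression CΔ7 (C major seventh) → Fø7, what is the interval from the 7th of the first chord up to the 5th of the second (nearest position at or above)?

CΔ7 (C major seventh) has B as its 7th, and Fø7 has Cb as its 5th.
From B to Cb: 0 semitones over a second = diminished.

diminished second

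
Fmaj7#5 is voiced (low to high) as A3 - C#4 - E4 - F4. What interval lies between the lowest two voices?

major third

Those voices are A3 and C#4.
Counting 3 letters and 4 half steps from A gives a major third.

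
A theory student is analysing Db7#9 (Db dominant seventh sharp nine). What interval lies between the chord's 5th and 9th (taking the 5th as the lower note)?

Db7#9: Db–F–Ab–Cb–E.
The 5th is Ab and the 9th is E.
5 letter names make it a fifth; at 8 semitones (a half step wider than perfect) the quality is augmented.

augmented fifth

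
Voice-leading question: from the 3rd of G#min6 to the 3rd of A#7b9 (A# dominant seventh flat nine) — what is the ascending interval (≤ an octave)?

The 3rd of G#min6 is B; the 3rd of A#7b9 (A# dominant seventh flat nine) is C##.
B up to C## is 3 semitones, a half step wider than a major second, so the interval is augmented.

augmented second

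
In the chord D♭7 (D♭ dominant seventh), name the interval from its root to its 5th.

P5

The chord tones of D♭ dominant seventh are D♭–F–A♭–C♭.
So we need the interval from D♭ up to A♭.
Counting 5 letters and 7 half steps from D♭ gives a perfect fifth.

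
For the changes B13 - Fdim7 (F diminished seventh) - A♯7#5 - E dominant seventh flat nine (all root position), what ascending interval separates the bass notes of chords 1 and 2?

The roots are B and F.
From B to F: 6 semitones over a fifth = diminished.

diminished fifth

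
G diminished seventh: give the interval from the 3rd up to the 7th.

diminished fifth

G°7 (G diminished seventh) is spelled G–B♭–D♭–F♭.
3rd = B♭; 7th = F♭.
B♭ up to F♭ is 6 semitones, a half step narrower than a perfect fifth, so the interval is diminished.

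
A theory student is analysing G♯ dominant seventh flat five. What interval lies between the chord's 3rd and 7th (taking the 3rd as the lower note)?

G♯7b5: G♯–B♯–D–F♯.
So we need the interval from B♯ up to F♯.
From B♯ to F♯: 6 semitones over a fifth = diminished.

diminished fifth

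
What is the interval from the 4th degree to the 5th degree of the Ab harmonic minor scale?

major 2nd

Spelling the Ab harmonic minor scale: Ab Bb Cb Db Eb Fb G.
So we need the interval from Db up to Eb.
Counting 2 letters and 2 half steps from Db gives a major second.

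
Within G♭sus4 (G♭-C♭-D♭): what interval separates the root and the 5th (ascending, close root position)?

So we need the interval from G♭ up to D♭.
Counting 5 letters and 7 half steps from G♭ gives a perfect fifth.

perfect fifth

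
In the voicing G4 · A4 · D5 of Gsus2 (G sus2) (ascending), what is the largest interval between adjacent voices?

Adjacent intervals: G4→A4 = major second; A4→D5 = perfect fourth.
The largest is A4 to D5, a perfect fourth (5 semitones).

perfect fourth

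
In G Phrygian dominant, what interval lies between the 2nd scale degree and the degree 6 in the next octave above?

G phrygian dominant: G Ab B C D Eb F.
The 2nd scale degree is Ab and the 6th scale degree (up an octave) is Eb.
Ab up to Eb spans 12 letter names and 19 semitones — a perfect twelfth.

perfect twelfth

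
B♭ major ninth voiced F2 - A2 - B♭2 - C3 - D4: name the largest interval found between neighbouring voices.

Adjacent intervals: F2→A2 = major third; A2→B♭2 = minor second; B♭2→C3 = major second; C3→D4 = major ninth.
The largest is C3 to D4, a major ninth (14 semitones).

major 9th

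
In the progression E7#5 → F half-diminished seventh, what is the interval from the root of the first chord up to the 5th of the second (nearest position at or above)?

The root of E7#5 is E; the 5th of F half-diminished seventh is C♭.
From E to C♭: 7 semitones over a sixth = diminished.

diminished sixth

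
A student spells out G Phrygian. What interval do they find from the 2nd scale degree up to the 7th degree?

G phrygian: G Ab Bb C D Eb F.
The 2nd scale degree is Ab and the scale degree 7 is F.
From Ab to F is 9 semitones, exactly the major sixth.

major sixth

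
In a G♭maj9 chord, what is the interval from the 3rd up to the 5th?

minor third

G♭maj9 (G♭ major ninth) is spelled G♭, B♭, D♭, F, A♭.
The 3rd is B♭ and the 5th is D♭.
3 letter names make it a third; at 3 semitones (a half step narrower than major) the quality is minor.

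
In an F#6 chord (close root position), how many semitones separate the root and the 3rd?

F#6: F#–A#–C#–D#.
F# to A# is a major third: 4 semitones.

4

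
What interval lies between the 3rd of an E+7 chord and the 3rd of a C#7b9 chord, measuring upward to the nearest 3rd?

The 3rd of E+7 is G#; the 3rd of C#7b9 is E#.
From G# to E# is 9 semitones, exactly the major sixth.

M6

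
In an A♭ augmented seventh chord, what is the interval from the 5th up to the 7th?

A♭+7 (A♭ augmented seventh) is spelled A♭-C-E-G♭.
So we need the interval from E up to G♭.
3 letter names make it a third; at 2 semitones (a whole step narrower than major) the quality is diminished.

d3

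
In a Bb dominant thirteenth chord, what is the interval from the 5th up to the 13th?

Bb dominant thirteenth: Bb, D, F, Ab, C, G.
The 5th is F and the 13th is G.
Counting 9 letters and 14 half steps from F gives a major ninth.

major ninth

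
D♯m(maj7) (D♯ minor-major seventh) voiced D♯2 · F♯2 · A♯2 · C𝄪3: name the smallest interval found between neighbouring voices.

Adjacent intervals: D♯2→F♯2 = minor third; F♯2→A♯2 = major third; A♯2→C𝄪3 = major third.
The smallest is D♯2 to F♯2, a minor third (3 semitones).

minor third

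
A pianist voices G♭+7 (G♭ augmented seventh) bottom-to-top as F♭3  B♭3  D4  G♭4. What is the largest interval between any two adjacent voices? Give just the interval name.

augmented fourth

Adjacent intervals: F♭3→B♭3 = augmented fourth; B♭3→D4 = major third; D4→G♭4 = diminished fourth.
The largest is F♭3 to B♭3, an augmented fourth (6 semitones).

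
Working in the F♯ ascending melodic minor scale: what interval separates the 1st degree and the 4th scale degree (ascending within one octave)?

F♯ melodic minor: F♯ G♯ A B C♯ D♯ E♯.
That puts F♯ below B.
From F♯ to B is 5 semitones, exactly the perfect fourth.

P4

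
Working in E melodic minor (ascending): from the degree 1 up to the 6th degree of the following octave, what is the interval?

The scale runs E F# G A B C# D#.
Degree 1 = E; degree 6 (up an octave) = C#.
E up to C# spans 13 letter names and 21 semitones — a major thirteenth.

major thirteenth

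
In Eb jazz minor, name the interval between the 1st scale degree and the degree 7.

major seventh

Eb melodic minor: Eb F Gb Ab Bb C D.
The 1st scale degree is Eb and the scale degree 7 is D.
Counting 7 letters and 11 half steps from Eb gives a major seventh.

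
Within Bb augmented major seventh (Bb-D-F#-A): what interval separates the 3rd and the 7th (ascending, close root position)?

The 3rd is D and the 7th is A.
Counting 5 letters and 7 half steps from D gives a perfect fifth.

perfect fifth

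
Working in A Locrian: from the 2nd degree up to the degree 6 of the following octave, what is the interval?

perfect twelfth

Spelling A Locrian: A B♭ C D E♭ F G.
2nd degree = B♭; 6th scale degree (up an octave) = F.
B♭ up to F spans 12 letter names and 19 semitones — a perfect twelfth.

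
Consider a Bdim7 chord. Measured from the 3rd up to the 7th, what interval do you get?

d5

The chord tones of B°7 are B–D–F–Ab.
The 3rd is D and the 7th is Ab.
5 letter names make it a fifth; at 6 semitones (a half step narrower than perfect) the quality is diminished.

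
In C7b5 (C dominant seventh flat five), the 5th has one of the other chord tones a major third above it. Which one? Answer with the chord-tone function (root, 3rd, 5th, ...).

7th

C dominant seventh flat five: C–E–G♭–B♭.
The 5th is G♭. A major third above G♭ is B♭.
B♭ is the chord's 7th.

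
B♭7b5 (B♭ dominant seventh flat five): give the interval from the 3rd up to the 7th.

B♭7b5: B♭–D–F♭–A♭.
The 3rd is D and the 7th is A♭.
D up to A♭ is 6 semitones, a half step narrower than a perfect fifth, so the interval is diminished.
That tritone between 3rd and 7th is what gives the dominant seventh its pull toward resolution.

diminished fifth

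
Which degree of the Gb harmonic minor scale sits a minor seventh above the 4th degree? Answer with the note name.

The scale is Gb Ab Bbb Cb Db Ebb F.
The 4th degree is Cb; a minor seventh above that is Bbb — scale degree 3.

Bbb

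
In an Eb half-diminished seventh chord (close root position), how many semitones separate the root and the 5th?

6

Ebø7 is spelled Eb Gb Bbb Db.
Eb to Bbb is a diminished fifth: 6 semitones.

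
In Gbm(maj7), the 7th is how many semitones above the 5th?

4

Spelling the chord: Gb Bbb Db F.
Db to F is a major third: 4 semitones.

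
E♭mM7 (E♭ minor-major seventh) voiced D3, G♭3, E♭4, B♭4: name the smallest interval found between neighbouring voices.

diminished fourth

Adjacent intervals: D3→G♭3 = diminished fourth; G♭3→E♭4 = major sixth; E♭4→B♭4 = perfect fifth.
The smallest is D3 to G♭3, a diminished fourth (4 semitones).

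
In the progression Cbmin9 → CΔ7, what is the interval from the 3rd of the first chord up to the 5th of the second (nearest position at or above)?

The 3rd of Cbmin9 is Ebb; the 5th of CΔ7 is G.
Ebb up to G is 5 semitones, a half step wider than a major third, so the interval is augmented.

augmented 3rd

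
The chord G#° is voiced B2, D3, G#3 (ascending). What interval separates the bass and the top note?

major 6th

The outer voices are B2 and G#3.
B up to G# spans 6 letter names and 9 semitones — a major sixth.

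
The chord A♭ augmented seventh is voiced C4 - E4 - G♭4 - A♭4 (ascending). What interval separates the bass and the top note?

The outer voices are C4 and A♭4.
6 letter names make it a sixth; at 8 semitones (a half step narrower than major) the quality is minor.

minor sixth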